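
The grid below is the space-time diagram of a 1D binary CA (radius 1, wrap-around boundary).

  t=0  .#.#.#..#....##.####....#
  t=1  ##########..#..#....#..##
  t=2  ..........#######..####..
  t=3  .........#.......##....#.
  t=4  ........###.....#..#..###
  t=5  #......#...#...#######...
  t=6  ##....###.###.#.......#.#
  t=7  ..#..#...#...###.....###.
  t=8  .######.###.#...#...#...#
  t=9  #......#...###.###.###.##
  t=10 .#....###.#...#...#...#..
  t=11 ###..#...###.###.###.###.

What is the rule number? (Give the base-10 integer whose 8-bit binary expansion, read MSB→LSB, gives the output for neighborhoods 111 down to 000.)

54

  ### -> .   bit 7 = 0  t=0,i=17
  ##. -> .   bit 6 = 0  t=0,i=14
  #.# -> #   bit 5 = 1  t=0,i=0
  #.. -> #   bit 4 = 1  t=0,i=6
  .## -> .   bit 3 = 0  t=0,i=13
  .#. -> #   bit 2 = 1  t=0,i=1
  ..# -> #   bit 1 = 1  t=0,i=7
  ... -> .   bit 0 = 0  t=0,i=10
  bits 00110110 = 54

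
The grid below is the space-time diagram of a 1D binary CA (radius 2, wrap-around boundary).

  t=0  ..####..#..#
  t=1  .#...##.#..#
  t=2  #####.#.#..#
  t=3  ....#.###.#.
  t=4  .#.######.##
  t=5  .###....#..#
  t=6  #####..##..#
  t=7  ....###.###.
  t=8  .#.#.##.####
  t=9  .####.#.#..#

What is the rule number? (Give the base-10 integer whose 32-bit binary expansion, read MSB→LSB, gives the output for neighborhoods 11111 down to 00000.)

867859773

  [31] ##### => .  t=2,i=1
  [30] ####. => .  t=0,i=4
  [29] ###.# => #  t=2,i=4
  [28] ###.. => #  t=0,i=5
  [27] ##.## => .  t=4,i=9
  [26] ##.#. => .  t=1,i=7
  [25] ##..# => #  t=0,i=6
  [24] ##... => #  t=5,i=4
  [23] #.### => #  t=3,i=6
  [22] #.##. => .  t=4,i=10
  [21] #.#.# => #  t=2,i=6
  [20] #.#.. => #  t=1,i=1
  [19] #..## => #  t=0,i=1
  [18] #..#. => .  t=0,i=7
  [17] #...# => #  t=1,i=3
  [16] #.... => .  t=3,i=0
  [15] .#### => .  t=0,i=3
  [14] .###. => #  t=3,i=7
  [13] .##.# => #  t=1,i=6
  [12] .##.. => #  t=6,i=8
  [11] .#.## => #  t=3,i=5
  [10] .#.#. => #  t=1,i=0
  [9] .#..# => .  t=0,i=0
  [8] .#... => #  t=1,i=2
  [7] ..### => .  t=0,i=2
  [6] ..##. => .  t=1,i=5
  [5] ..#.# => #  t=1,i=11
  [4] ..#.. => #  t=0,i=8
  [3] ...## => #  t=1,i=4
  [2] ...#. => #  t=3,i=3
  [1] ....# => .  t=3,i=2
  [0] ..... => #  t=3,i=1
  bits 00110011101110100111110100111101 = 867859773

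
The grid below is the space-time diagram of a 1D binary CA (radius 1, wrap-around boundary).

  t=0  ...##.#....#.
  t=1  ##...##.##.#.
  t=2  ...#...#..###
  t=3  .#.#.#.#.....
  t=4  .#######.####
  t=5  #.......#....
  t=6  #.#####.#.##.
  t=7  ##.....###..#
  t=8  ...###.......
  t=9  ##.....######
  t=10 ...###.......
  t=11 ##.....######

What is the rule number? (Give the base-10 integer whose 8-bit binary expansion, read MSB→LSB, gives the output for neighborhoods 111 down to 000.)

  ###|.  b7=0 t=2,i=11
  ##.|.  b6=0 t=0,i=4
  #.#|#  b5=1 t=0,i=5
  #..|.  b4=0 t=0,i=7
  .##|.  b3=0 t=0,i=3
  .#.|#  b2=1 t=0,i=6
  ..#|.  b1=0 t=0,i=2
  ...|#  b0=1 t=0,i=0
  bits 00100101 = 37

37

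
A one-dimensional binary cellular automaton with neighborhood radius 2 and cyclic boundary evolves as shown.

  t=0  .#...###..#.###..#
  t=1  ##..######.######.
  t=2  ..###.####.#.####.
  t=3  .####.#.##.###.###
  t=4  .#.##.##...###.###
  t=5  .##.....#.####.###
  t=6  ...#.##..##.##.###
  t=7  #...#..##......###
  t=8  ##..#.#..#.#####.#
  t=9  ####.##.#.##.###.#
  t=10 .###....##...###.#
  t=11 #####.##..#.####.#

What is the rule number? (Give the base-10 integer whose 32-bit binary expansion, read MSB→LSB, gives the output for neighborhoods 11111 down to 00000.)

4089203867

  ##### -> #   bit 31 = 1  t=1,i=6
  ####. -> #   bit 30 = 1  t=1,i=8
  ###.# -> #   bit 29 = 1  t=1,i=9
  ###.. -> #   bit 28 = 1  t=0,i=7
  ##.## -> .   bit 27 = 0  t=1,i=10
  ##.#. -> .   bit 26 = 0  t=2,i=10
  ##..# -> #   bit 25 = 1  t=0,i=8
  ##... -> #   bit 24 = 1  t=2,i=17
  #.### -> #   bit 23 = 1  t=0,i=12
  #.##. -> .   bit 22 = 0  t=1,i=0
  #.#.# -> #   bit 21 = 1  t=2,i=11
  #.#.. -> #   bit 20 = 1  t=0,i=1
  #..## -> #   bit 19 = 1  t=1,i=3
  #..#. -> #   bit 18 = 1  t=0,i=9
  #...# -> .   bit 17 = 0  t=0,i=3
  #.... -> .   bit 16 = 0  t=5,i=4
  .#### -> .   bit 15 = 0  t=1,i=5
  .###. -> #   bit 14 = 1  t=0,i=6
  .##.# -> .   bit 13 = 0  t=3,i=9
  .##.. -> .   bit 12 = 0  t=1,i=1
  .#.## -> #   bit 11 = 1  t=0,i=11
  .#.#. -> #   bit 10 = 1  t=0,i=0
  .#..# -> .   bit 9 = 0  t=7,i=5
  .#... -> .   bit 8 = 0  t=0,i=2
  ..### -> #   bit 7 = 1  t=0,i=5
  ..##. -> .   bit 6 = 0  t=6,i=9
  ..#.# -> .   bit 5 = 0  t=0,i=10
  ..#.. -> #   bit 4 = 1  t=7,i=4
  ...## -> #   bit 3 = 1  t=0,i=4
  ...#. -> .   bit 2 = 0  t=5,i=7
  ....# -> #   bit 1 = 1  t=5,i=6
  ..... -> #   bit 0 = 1  t=5,i=5
  bits 11110011101111000100110010011011 = 4089203867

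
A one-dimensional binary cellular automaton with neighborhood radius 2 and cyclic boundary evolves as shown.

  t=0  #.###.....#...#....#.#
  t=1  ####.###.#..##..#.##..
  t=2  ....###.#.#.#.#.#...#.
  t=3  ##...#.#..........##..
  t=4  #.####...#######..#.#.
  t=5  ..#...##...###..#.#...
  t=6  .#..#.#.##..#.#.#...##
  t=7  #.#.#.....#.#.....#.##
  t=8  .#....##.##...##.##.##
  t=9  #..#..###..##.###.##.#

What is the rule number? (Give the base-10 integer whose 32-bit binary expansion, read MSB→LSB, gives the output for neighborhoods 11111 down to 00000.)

  [31] ##### => #  t=4,i=11
  [30] ####. => .  t=1,i=2
  [29] ###.# => .  t=1,i=3
  [28] ###.. => .  t=0,i=4
  [27] ##.## => #  t=0,i=1
  [26] ##.#. => #  t=1,i=8
  [25] ##..# => #  t=1,i=14
  [24] ##... => #  t=0,i=5
  [23] #.### => #  t=0,i=2
  [22] #.##. => .  t=0,i=21
  [21] #.#.# => .  t=2,i=8
  [20] #.#.. => .  t=1,i=9
  [19] #..## => .  t=1,i=11
  [18] #..#. => .  t=1,i=15
  [17] #...# => #  t=0,i=12
  [16] #.... => #  t=0,i=6
  [15] .#### => .  t=1,i=1
  [14] .###. => #  t=0,i=3
  [13] .##.# => #  t=0,i=0
  [12] .##.. => .  t=1,i=13
  [11] .#.## => .  t=0,i=20
  [10] .#.#. => .  t=2,i=9
  [9] .#..# => #  t=1,i=10
  [8] .#... => .  t=0,i=11
  [7] ..### => .  t=1,i=0
  [6] ..##. => #  t=1,i=12
  [5] ..#.# => #  t=0,i=19
  [4] ..#.. => .  t=0,i=10
  [3] ...## => .  t=2,i=3
  [2] ...#. => #  t=0,i=9
  [1] ....# => .  t=0,i=8
  [0] ..... => #  t=0,i=7
  bits 10001111100000110110001001100101 = 2407752293

2407752293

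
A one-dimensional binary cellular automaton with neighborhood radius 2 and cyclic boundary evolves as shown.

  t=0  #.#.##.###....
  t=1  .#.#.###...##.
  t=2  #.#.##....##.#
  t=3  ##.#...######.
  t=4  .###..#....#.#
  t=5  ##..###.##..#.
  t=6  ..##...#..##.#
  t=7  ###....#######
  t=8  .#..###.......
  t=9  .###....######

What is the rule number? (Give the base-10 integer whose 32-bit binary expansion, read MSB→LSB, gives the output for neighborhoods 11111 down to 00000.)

  [31] ##### => .  t=3,i=9
  [30] ####. => #  t=3,i=11
  [29] ###.# => .  t=3,i=12
  [28] ###.. => .  t=0,i=9
  [27] ##.## => #  t=0,i=6
  [26] ##.#. => #  t=2,i=1
  [25] ##..# => #  t=1,i=13
  [24] ##... => .  t=0,i=10
  [23] #.### => #  t=0,i=7
  [22] #.##. => .  t=0,i=4
  [21] #.#.# => .  t=0,i=2
  [20] #.#.. => #  t=3,i=3
  [19] #..## => #  t=5,i=3
  [18] #..#. => #  t=1,i=0
  [17] #...# => .  t=1,i=9
  [16] #.... => #  t=0,i=11
  [15] .#### => .  t=3,i=8
  [14] .###. => .  t=0,i=8
  [13] .##.# => #  t=0,i=5
  [12] .##.. => .  t=1,i=12
  [11] .#.## => #  t=0,i=3
  [10] .#.#. => #  t=0,i=1
  [9] .#..# => #  t=6,i=0
  [8] .#... => .  t=3,i=4
  [7] ..### => .  t=3,i=7
  [6] ..##. => #  t=1,i=11
  [5] ..#.# => .  t=0,i=0
  [4] ..#.. => #  t=4,i=6
  [3] ...## => #  t=1,i=10
  [2] ...#. => .  t=0,i=13
  [1] ....# => #  t=0,i=12
  [0] ..... => #  t=8,i=9
  bits 01001110100111010010111001011011 = 1318923867

1318923867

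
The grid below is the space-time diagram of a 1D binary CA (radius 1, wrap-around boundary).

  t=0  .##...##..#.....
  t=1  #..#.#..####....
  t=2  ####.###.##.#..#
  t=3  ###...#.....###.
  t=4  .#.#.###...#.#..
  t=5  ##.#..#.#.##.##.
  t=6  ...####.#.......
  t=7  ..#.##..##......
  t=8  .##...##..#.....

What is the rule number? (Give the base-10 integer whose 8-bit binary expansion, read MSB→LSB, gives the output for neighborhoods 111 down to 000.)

  nb ###: next=#  (t=1,i=9, bit7=1)
  nb ##.: next=.  (t=0,i=2, bit6=0)
  nb #.#: next=.  (t=1,i=4, bit5=0)
  nb #..: next=#  (t=0,i=3, bit4=1)
  nb .##: next=.  (t=0,i=1, bit3=0)
  nb .#.: next=#  (t=0,i=10, bit2=1)
  nb ..#: next=#  (t=0,i=0, bit1=1)
  nb ...: next=.  (t=0,i=4, bit0=0)
  bits 10010110 = 150

150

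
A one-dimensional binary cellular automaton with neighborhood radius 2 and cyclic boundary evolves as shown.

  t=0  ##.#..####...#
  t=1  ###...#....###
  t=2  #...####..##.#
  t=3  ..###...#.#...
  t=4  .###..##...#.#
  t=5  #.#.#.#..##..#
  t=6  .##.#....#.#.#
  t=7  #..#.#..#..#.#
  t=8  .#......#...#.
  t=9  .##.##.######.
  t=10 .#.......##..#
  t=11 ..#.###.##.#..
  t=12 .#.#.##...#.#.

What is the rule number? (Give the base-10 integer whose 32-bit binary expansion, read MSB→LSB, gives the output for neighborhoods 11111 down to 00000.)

2787264989

  nb #####: next=#  (t=1,i=0, bit31=1)
  nb ####.: next=.  (t=0,i=8, bit30=0)
  nb ###.#: next=#  (t=0,i=1, bit29=1)
  nb ###..: next=.  (t=0,i=9, bit28=0)
  nb ##.##: next=.  (t=2,i=12, bit27=0)
  nb ##.#.: next=#  (t=0,i=2, bit26=1)
  nb ##..#: next=#  (t=2,i=8, bit25=1)
  nb ##...: next=.  (t=0,i=10, bit24=0)
  nb #.###: next=.  (t=4,i=1, bit23=0)
  nb #.##.: next=.  (t=2,i=13, bit22=0)
  nb #.#.#: next=#  (t=4,i=13, bit21=1)
  nb #.#..: next=.  (t=0,i=3, bit20=0)
  nb #..##: next=.  (t=0,i=5, bit19=0)
  nb #..#.: next=.  (t=7,i=2, bit18=0)
  nb #...#: next=#  (t=0,i=11, bit17=1)
  nb #....: next=.  (t=1,i=8, bit16=0)
  nb .####: next=.  (t=0,i=7, bit15=0)
  nb .###.: next=#  (t=0,i=0, bit14=1)
  nb .##.#: next=.  (t=2,i=11, bit13=0)
  nb .##..: next=.  (t=2,i=0, bit12=0)
  nb .#.##: next=#  (t=4,i=0, bit11=1)
  nb .#.#.: next=.  (t=3,i=9, bit10=0)
  nb .#..#: next=.  (t=0,i=4, bit9=0)
  nb .#...: next=#  (t=1,i=7, bit8=1)
  nb ..###: next=#  (t=0,i=6, bit7=1)
  nb ..##.: next=#  (t=2,i=10, bit6=1)
  nb ..#.#: next=.  (t=3,i=8, bit5=0)
  nb ..#..: next=#  (t=1,i=6, bit4=1)
  nb ...##: next=#  (t=0,i=12, bit3=1)
  nb ...#.: next=#  (t=1,i=5, bit2=1)
  nb ....#: next=.  (t=1,i=9, bit1=0)
  nb .....: next=#  (t=3,i=13, bit0=1)
  bits 10100110001000100100100111011101 = 2787264989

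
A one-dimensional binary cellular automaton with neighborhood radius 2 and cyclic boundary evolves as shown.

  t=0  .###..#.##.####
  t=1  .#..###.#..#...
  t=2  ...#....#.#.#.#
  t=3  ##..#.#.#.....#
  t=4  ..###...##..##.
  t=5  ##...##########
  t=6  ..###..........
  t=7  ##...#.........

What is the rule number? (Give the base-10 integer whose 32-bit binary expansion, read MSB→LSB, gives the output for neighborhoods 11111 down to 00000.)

  nb #####: next=.  (t=5,i=7, bit31=0)
  nb ####.: next=.  (t=0,i=13, bit30=0)
  nb ###.#: next=.  (t=0,i=14, bit29=0)
  nb ###..: next=.  (t=0,i=3, bit28=0)
  nb ##.##: next=.  (t=0,i=0, bit27=0)
  nb ##.#.: next=.  (t=1,i=7, bit26=0)
  nb ##..#: next=#  (t=0,i=4, bit25=1)
  nb ##...: next=#  (t=4,i=5, bit24=1)
  nb #.###: next=#  (t=0,i=1, bit23=1)
  nb #.##.: next=#  (t=0,i=8, bit22=1)
  nb #.#.#: next=.  (t=2,i=10, bit21=0)
  nb #.#..: next=#  (t=1,i=8, bit20=1)
  nb #..##: next=#  (t=1,i=3, bit19=1)
  nb #..#.: next=#  (t=0,i=5, bit18=1)
  nb #...#: next=#  (t=2,i=1, bit17=1)
  nb #....: next=.  (t=1,i=13, bit16=0)
  nb .####: next=.  (t=0,i=12, bit15=0)
  nb .###.: next=.  (t=0,i=2, bit14=0)
  nb .##.#: next=.  (t=0,i=9, bit13=0)
  nb .##..: next=#  (t=4,i=9, bit12=1)
  nb .#.##: next=.  (t=0,i=7, bit11=0)
  nb .#.#.: next=.  (t=2,i=9, bit10=0)
  nb .#..#: next=.  (t=1,i=2, bit9=0)
  nb .#...: next=#  (t=1,i=12, bit8=1)
  nb ..###: next=.  (t=1,i=4, bit7=0)
  nb ..##.: next=#  (t=4,i=8, bit6=1)
  nb ..#.#: next=#  (t=0,i=6, bit5=1)
  nb ..#..: next=.  (t=1,i=1, bit4=0)
  nb ...##: next=#  (t=3,i=13, bit3=1)
  nb ...#.: next=.  (t=1,i=0, bit2=0)
  nb ....#: next=#  (t=1,i=14, bit1=1)
  nb .....: next=.  (t=3,i=11, bit0=0)
  bits 00000011110111100001000101101010 = 64885098

64885098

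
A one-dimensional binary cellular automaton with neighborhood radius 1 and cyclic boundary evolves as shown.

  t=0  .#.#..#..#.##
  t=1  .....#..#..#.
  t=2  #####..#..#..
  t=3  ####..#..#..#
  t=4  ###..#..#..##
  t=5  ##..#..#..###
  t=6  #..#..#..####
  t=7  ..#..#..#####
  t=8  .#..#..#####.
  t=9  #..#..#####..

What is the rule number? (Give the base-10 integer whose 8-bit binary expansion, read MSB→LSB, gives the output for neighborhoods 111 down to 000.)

139

  nb ###: next=#  (t=2,i=1, bit7=1)
  nb ##.: next=.  (t=0,i=12, bit6=0)
  nb #.#: next=.  (t=0,i=0, bit5=0)
  nb #..: next=.  (t=0,i=4, bit4=0)
  nb .##: next=#  (t=0,i=11, bit3=1)
  nb .#.: next=.  (t=0,i=1, bit2=0)
  nb ..#: next=#  (t=0,i=5, bit1=1)
  nb ...: next=#  (t=1,i=0, bit0=1)
  bits 10001011 = 139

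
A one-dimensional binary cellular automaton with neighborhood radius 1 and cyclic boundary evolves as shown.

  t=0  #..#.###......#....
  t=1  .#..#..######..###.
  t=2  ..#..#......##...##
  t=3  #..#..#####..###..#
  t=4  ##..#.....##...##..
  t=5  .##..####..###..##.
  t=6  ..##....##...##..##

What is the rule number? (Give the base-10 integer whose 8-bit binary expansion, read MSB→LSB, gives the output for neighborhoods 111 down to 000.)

113

  nb ###: next=.  (t=0,i=6, bit7=0)
  nb ##.: next=#  (t=0,i=7, bit6=1)
  nb #.#: next=#  (t=0,i=4, bit5=1)
  nb #..: next=#  (t=0,i=1, bit4=1)
  nb .##: next=.  (t=0,i=5, bit3=0)
  nb .#.: next=.  (t=0,i=0, bit2=0)
  nb ..#: next=.  (t=0,i=2, bit1=0)
  nb ...: next=#  (t=0,i=9, bit0=1)
  bits 01110001 = 113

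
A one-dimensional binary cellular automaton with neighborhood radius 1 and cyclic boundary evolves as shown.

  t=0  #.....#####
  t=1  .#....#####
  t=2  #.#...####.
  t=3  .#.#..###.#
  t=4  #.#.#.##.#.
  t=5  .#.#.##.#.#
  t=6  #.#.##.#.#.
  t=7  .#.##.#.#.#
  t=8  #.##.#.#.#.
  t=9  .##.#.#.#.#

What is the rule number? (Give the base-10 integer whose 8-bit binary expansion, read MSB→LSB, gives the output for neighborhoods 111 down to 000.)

  nb ###: next=#  (t=0,i=7, bit7=1)
  nb ##.: next=.  (t=0,i=0, bit6=0)
  nb #.#: next=#  (t=1,i=0, bit5=1)
  nb #..: next=#  (t=0,i=1, bit4=1)
  nb .##: next=#  (t=0,i=6, bit3=1)
  nb .#.: next=.  (t=1,i=1, bit2=0)
  nb ..#: next=.  (t=0,i=5, bit1=0)
  nb ...: next=.  (t=0,i=2, bit0=0)
  bits 10111000 = 184

184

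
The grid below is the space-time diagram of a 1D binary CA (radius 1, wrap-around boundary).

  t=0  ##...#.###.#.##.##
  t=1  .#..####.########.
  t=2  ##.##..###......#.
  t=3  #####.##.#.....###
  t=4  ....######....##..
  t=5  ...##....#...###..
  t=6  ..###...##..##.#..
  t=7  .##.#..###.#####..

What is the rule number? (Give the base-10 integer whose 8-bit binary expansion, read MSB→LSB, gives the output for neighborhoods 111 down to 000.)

  [7] ### => .  t=0,i=0
  [6] ##. => #  t=0,i=1
  [5] #.# => #  t=0,i=6
  [4] #.. => .  t=0,i=2
  [3] .## => #  t=0,i=7
  [2] .#. => #  t=0,i=5
  [1] ..# => #  t=0,i=4
  [0] ... => .  t=0,i=3
  bits 01101110 = 110

110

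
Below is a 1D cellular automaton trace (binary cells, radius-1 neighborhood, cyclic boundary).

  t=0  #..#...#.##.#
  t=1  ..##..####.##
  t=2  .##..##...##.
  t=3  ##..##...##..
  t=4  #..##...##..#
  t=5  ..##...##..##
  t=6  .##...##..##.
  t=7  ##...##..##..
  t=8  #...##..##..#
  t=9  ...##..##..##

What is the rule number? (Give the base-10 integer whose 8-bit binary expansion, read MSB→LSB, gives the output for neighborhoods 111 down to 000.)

46

  [7] ### => .  t=1,i=7
  [6] ##. => .  t=0,i=0
  [5] #.# => #  t=0,i=8
  [4] #.. => .  t=0,i=1
  [3] .## => #  t=0,i=9
  [2] .#. => #  t=0,i=3
  [1] ..# => #  t=0,i=2
  [0] ... => .  t=0,i=5
  bits 00101110 = 46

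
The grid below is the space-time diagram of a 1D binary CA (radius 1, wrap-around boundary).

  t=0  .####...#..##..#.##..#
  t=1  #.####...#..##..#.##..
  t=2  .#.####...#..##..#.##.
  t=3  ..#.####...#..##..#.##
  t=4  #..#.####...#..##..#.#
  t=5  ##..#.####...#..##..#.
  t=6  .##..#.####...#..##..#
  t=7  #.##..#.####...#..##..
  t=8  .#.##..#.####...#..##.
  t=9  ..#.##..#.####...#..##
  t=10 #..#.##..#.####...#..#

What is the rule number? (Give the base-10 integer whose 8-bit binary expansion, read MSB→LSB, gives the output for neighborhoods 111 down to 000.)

240

  [7] ### => #  t=0,i=2
  [6] ##. => #  t=0,i=4
  [5] #.# => #  t=0,i=0
  [4] #.. => #  t=0,i=5
  [3] .## => .  t=0,i=1
  [2] .#. => .  t=0,i=8
  [1] ..# => .  t=0,i=7
  [0] ... => .  t=0,i=6
  bits 11110000 = 240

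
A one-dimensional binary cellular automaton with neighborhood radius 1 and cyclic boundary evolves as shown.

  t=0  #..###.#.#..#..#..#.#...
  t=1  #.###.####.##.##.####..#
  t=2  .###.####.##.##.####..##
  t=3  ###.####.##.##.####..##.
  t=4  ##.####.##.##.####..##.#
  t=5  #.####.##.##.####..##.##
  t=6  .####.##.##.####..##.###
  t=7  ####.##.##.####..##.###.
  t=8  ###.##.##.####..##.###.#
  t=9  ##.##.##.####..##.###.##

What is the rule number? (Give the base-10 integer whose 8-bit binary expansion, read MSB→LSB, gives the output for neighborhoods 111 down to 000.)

  ### -> #   bit 7 = 1  t=0,i=4
  ##. -> .   bit 6 = 0  t=0,i=5
  #.# -> #   bit 5 = 1  t=0,i=6
  #.. -> .   bit 4 = 0  t=0,i=1
  .## -> #   bit 3 = 1  t=0,i=3
  .#. -> #   bit 2 = 1  t=0,i=0
  ..# -> #   bit 1 = 1  t=0,i=2
  ... -> .   bit 0 = 0  t=0,i=22
  bits 10101110 = 174

174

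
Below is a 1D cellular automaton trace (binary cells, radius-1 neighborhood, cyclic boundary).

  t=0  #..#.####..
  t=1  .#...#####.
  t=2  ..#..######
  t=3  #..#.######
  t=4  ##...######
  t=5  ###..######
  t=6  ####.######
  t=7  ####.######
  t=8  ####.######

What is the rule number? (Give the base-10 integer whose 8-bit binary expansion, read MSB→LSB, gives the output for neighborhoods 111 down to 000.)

216

  [7] ### => #  t=0,i=6
  [6] ##. => #  t=0,i=8
  [5] #.# => .  t=0,i=4
  [4] #.. => #  t=0,i=1
  [3] .## => #  t=0,i=5
  [2] .#. => .  t=0,i=0
  [1] ..# => .  t=0,i=2
  [0] ... => .  t=1,i=3
  bits 11011000 = 216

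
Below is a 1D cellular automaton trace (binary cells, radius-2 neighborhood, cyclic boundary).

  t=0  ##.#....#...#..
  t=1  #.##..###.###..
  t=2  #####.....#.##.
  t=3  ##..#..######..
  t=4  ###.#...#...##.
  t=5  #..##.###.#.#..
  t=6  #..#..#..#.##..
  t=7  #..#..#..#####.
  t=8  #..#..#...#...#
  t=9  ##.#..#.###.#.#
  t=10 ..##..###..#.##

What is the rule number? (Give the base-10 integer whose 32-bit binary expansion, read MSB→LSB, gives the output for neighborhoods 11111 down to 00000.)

  ##### -> .   bit 31 = 0  t=2,i=2
  ####. -> .   bit 30 = 0  t=2,i=3
  ###.# -> .   bit 29 = 0  t=1,i=8
  ###.. -> #   bit 28 = 1  t=1,i=12
  ##.## -> .   bit 27 = 0  t=1,i=9
  ##.#. -> #   bit 26 = 1  t=0,i=2
  ##..# -> #   bit 25 = 1  t=1,i=4
  ##... -> .   bit 24 = 0  t=2,i=5
  #.### -> #   bit 23 = 1  t=1,i=10
  #.##. -> #   bit 22 = 1  t=1,i=2
  #.#.# -> .   bit 21 = 0  t=5,i=10
  #.#.. -> #   bit 20 = 1  t=0,i=3
  #..## -> .   bit 19 = 0  t=0,i=14
  #..#. -> .   bit 18 = 0  t=1,i=14
  #...# -> #   bit 17 = 1  t=0,i=10
  #.... -> .   bit 16 = 0  t=0,i=5
  .#### -> #   bit 15 = 1  t=2,i=1
  .###. -> .   bit 14 = 0  t=1,i=7
  .##.# -> .   bit 13 = 0  t=0,i=1
  .##.. -> #   bit 12 = 1  t=1,i=3
  .#.## -> #   bit 11 = 1  t=1,i=1
  .#.#. -> #   bit 10 = 1  t=5,i=11
  .#..# -> .   bit 9 = 0  t=0,i=13
  .#... -> .   bit 8 = 0  t=0,i=4
  ..### -> .   bit 7 = 0  t=1,i=6
  ..##. -> #   bit 6 = 1  t=0,i=0
  ..#.# -> #   bit 5 = 1  t=1,i=0
  ..#.. -> #   bit 4 = 1  t=0,i=8
  ...## -> .   bit 3 = 0  t=4,i=11
  ...#. -> #   bit 2 = 1  t=0,i=7
  ....# -> #   bit 1 = 1  t=0,i=6
  ..... -> #   bit 0 = 1  t=2,i=7
  bits 00010110110100101001110001110111 = 382901367

382901367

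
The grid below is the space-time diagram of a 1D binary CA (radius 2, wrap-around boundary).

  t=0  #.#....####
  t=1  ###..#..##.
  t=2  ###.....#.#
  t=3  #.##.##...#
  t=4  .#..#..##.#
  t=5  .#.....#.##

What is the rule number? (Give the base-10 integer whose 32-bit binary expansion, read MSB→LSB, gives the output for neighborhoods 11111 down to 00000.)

3182608451

  #####|#  b31=1 t=0,i=9
  ####.|.  b30=0 t=0,i=10
  ###.#|#  b29=1 t=0,i=0
  ###..|#  b28=1 t=1,i=2
  ##.##|#  b27=1 t=1,i=10
  ##.#.|#  b26=1 t=0,i=1
  ##..#|.  b25=0 t=1,i=3
  ##...|#  b24=1 t=2,i=3
  #.###|#  b23=1 t=1,i=0
  #.##.|.  b22=0 t=3,i=2
  #.#.#|#  b21=1 t=4,i=10
  #.#..|#  b20=1 t=0,i=2
  #..##|.  b19=0 t=1,i=7
  #..#.|.  b18=0 t=1,i=4
  #...#|#  b17=1 t=3,i=8
  #....|.  b16=0 t=0,i=4
  .####|#  b15=1 t=0,i=8
  .###.|#  b14=1 t=1,i=1
  .##.#|.  b13=0 t=1,i=9
  .##..|.  b12=0 t=3,i=6
  .#.##|.  b11=0 t=2,i=9
  .#.#.|.  b10=0 t=4,i=0
  .#..#|.  b9=0 t=1,i=6
  .#...|.  b8=0 t=0,i=3
  ..###|.  b7=0 t=0,i=7
  ..##.|#  b6=1 t=1,i=8
  ..#.#|.  b5=0 t=2,i=8
  ..#..|.  b4=0 t=1,i=5
  ...##|.  b3=0 t=0,i=6
  ...#.|.  b2=0 t=2,i=7
  ....#|#  b1=1 t=0,i=5
  .....|#  b0=1 t=2,i=5
  bits 10111101101100101100000001000011 = 3182608451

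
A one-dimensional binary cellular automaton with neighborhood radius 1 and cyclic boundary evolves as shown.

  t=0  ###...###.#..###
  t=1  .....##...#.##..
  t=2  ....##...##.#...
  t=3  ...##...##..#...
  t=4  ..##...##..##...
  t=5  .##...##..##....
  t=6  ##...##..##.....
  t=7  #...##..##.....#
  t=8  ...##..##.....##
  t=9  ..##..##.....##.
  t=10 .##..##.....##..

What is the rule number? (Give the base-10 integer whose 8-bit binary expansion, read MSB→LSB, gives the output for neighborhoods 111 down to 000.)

  ###|.  b7=0 t=0,i=0
  ##.|.  b6=0 t=0,i=2
  #.#|.  b5=0 t=0,i=9
  #..|.  b4=0 t=0,i=3
  .##|#  b3=1 t=0,i=6
  .#.|#  b2=1 t=0,i=10
  ..#|#  b1=1 t=0,i=5
  ...|.  b0=0 t=0,i=4
  bits 00001110 = 14

14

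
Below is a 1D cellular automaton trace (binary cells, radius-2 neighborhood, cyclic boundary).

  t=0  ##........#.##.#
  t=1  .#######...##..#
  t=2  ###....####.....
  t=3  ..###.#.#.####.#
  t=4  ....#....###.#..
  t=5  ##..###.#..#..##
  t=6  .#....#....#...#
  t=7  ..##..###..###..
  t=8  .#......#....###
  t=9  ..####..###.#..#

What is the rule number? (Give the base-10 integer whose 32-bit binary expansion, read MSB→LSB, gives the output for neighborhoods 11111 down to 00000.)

834898201

  nb #####: next=.  (t=1,i=3, bit31=0)
  nb ####.: next=.  (t=1,i=6, bit30=0)
  nb ###.#: next=#  (t=3,i=4, bit29=1)
  nb ###..: next=#  (t=0,i=1, bit28=1)
  nb ##.##: next=.  (t=0,i=14, bit27=0)
  nb ##.#.: next=.  (t=3,i=5, bit26=0)
  nb ##..#: next=.  (t=1,i=13, bit25=0)
  nb ##...: next=#  (t=0,i=2, bit24=1)
  nb #.###: next=#  (t=0,i=15, bit23=1)
  nb #.##.: next=#  (t=0,i=12, bit22=1)
  nb #.#.#: next=.  (t=3,i=6, bit21=0)
  nb #.#..: next=.  (t=3,i=15, bit20=0)
  nb #..##: next=.  (t=3,i=1, bit19=0)
  nb #..#.: next=.  (t=1,i=14, bit18=0)
  nb #...#: next=#  (t=1,i=9, bit17=1)
  nb #....: next=#  (t=0,i=3, bit16=1)
  nb .####: next=#  (t=1,i=2, bit15=1)
  nb .###.: next=.  (t=0,i=0, bit14=0)
  nb .##.#: next=.  (t=0,i=13, bit13=0)
  nb .##..: next=.  (t=1,i=12, bit12=0)
  nb .#.##: next=#  (t=0,i=11, bit11=1)
  nb .#.#.: next=.  (t=3,i=7, bit10=0)
  nb .#..#: next=.  (t=3,i=0, bit9=0)
  nb .#...: next=#  (t=4,i=5, bit8=1)
  nb ..###: next=.  (t=2,i=0, bit7=0)
  nb ..##.: next=.  (t=1,i=11, bit6=0)
  nb ..#.#: next=.  (t=0,i=10, bit5=0)
  nb ..#..: next=#  (t=4,i=4, bit4=1)
  nb ...##: next=#  (t=1,i=10, bit3=1)
  nb ...#.: next=.  (t=0,i=9, bit2=0)
  nb ....#: next=.  (t=0,i=8, bit1=0)
  nb .....: next=#  (t=0,i=4, bit0=1)
  bits 00110001110000111000100100011001 = 834898201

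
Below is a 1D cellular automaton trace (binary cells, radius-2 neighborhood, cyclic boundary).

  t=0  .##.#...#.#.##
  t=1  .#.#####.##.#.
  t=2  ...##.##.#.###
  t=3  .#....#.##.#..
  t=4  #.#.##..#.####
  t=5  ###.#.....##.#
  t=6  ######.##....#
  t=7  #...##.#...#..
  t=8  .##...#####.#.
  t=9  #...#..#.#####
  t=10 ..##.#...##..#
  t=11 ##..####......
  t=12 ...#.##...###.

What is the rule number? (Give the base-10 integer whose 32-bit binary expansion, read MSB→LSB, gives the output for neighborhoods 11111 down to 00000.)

1694140167

  nb #####: next=.  (t=1,i=5, bit31=0)
  nb ####.: next=#  (t=1,i=6, bit30=1)
  nb ###.#: next=#  (t=1,i=7, bit29=1)
  nb ###..: next=.  (t=2,i=13, bit28=0)
  nb ##.##: next=.  (t=0,i=0, bit27=0)
  nb ##.#.: next=#  (t=0,i=3, bit26=1)
  nb ##..#: next=.  (t=4,i=6, bit25=0)
  nb ##...: next=.  (t=2,i=0, bit24=0)
  nb #.###: next=#  (t=1,i=3, bit23=1)
  nb #.##.: next=#  (t=0,i=1, bit22=1)
  nb #.#.#: next=#  (t=0,i=10, bit21=1)
  nb #.#..: next=#  (t=0,i=4, bit20=1)
  nb #..##: next=#  (t=8,i=0, bit19=1)
  nb #..#.: next=.  (t=1,i=0, bit18=0)
  nb #...#: next=#  (t=0,i=6, bit17=1)
  nb #....: next=.  (t=3,i=3, bit16=0)
  nb .####: next=#  (t=1,i=4, bit15=1)
  nb .###.: next=.  (t=2,i=12, bit14=0)
  nb .##.#: next=.  (t=0,i=2, bit13=0)
  nb .##..: next=.  (t=4,i=5, bit12=0)
  nb .#.##: next=.  (t=0,i=11, bit11=0)
  nb .#.#.: next=#  (t=0,i=9, bit10=1)
  nb .#..#: next=#  (t=1,i=13, bit9=1)
  nb .#...: next=#  (t=0,i=5, bit8=1)
  nb ..###: next=.  (t=6,i=13, bit7=0)
  nb ..##.: next=.  (t=2,i=3, bit6=0)
  nb ..#.#: next=.  (t=0,i=8, bit5=0)
  nb ..#..: next=.  (t=3,i=1, bit4=0)
  nb ...##: next=.  (t=2,i=2, bit3=0)
  nb ...#.: next=#  (t=0,i=7, bit2=1)
  nb ....#: next=#  (t=3,i=4, bit1=1)
  nb .....: next=#  (t=5,i=7, bit0=1)
  bits 01100100111110101000011100000111 = 1694140167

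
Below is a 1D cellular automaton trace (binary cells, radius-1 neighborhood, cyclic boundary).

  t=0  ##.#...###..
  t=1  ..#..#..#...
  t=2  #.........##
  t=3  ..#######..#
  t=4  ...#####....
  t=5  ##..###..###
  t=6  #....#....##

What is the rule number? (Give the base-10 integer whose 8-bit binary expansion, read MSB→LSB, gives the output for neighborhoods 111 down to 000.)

  ###|#  b7=1 t=0,i=8
  ##.|.  b6=0 t=0,i=1
  #.#|#  b5=1 t=0,i=2
  #..|.  b4=0 t=0,i=4
  .##|.  b3=0 t=0,i=0
  .#.|.  b2=0 t=0,i=3
  ..#|.  b1=0 t=0,i=6
  ...|#  b0=1 t=0,i=5
  bits 10100001 = 161

161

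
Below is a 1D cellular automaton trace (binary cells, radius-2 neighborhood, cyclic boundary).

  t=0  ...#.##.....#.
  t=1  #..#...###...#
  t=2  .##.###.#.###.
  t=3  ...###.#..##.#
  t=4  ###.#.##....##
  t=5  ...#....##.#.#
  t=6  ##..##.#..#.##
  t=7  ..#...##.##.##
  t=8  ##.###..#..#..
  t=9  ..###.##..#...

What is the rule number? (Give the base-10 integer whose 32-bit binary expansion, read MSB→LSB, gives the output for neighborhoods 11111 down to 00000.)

261604649

  [31] ##### => .  t=4,i=0
  [30] ####. => .  t=4,i=1
  [29] ###.# => .  t=2,i=6
  [28] ###.. => .  t=1,i=9
  [27] ##.## => #  t=2,i=3
  [26] ##.#. => #  t=2,i=7
  [25] ##..# => #  t=1,i=1
  [24] ##... => #  t=0,i=7
  [23] #.### => #  t=2,i=4
  [22] #.##. => .  t=0,i=5
  [21] #.#.# => .  t=2,i=8
  [20] #.#.. => #  t=3,i=7
  [19] #..## => .  t=2,i=0
  [18] #..#. => #  t=1,i=2
  [17] #...# => #  t=1,i=5
  [16] #.... => #  t=0,i=0
  [15] .#### => #  t=4,i=13
  [14] .###. => #  t=1,i=8
  [13] .##.# => .  t=2,i=2
  [12] .##.. => .  t=0,i=6
  [11] .#.## => .  t=0,i=4
  [10] .#.#. => #  t=5,i=12
  [9] .#..# => .  t=3,i=8
  [8] .#... => #  t=0,i=13
  [7] ..### => .  t=1,i=7
  [6] ..##. => .  t=1,i=13
  [5] ..#.# => #  t=0,i=3
  [4] ..#.. => .  t=0,i=12
  [3] ...## => #  t=1,i=6
  [2] ...#. => .  t=0,i=2
  [1] ....# => .  t=0,i=1
  [0] ..... => #  t=0,i=9
  bits 00001111100101111100010100101001 = 261604649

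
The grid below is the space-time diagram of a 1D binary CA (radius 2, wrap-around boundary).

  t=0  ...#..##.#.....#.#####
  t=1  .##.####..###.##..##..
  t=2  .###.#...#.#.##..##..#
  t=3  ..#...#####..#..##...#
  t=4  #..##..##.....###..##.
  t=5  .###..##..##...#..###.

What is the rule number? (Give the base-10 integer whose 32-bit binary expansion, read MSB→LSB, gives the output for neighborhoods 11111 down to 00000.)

2286675813

  #####|#  b31=1 t=0,i=19
  ####.|.  b30=0 t=0,i=20
  ###.#|.  b29=0 t=1,i=12
  ###..|.  b28=0 t=0,i=21
  ##.##|#  b27=1 t=1,i=3
  ##.#.|.  b26=0 t=0,i=8
  ##..#|.  b25=0 t=1,i=8
  ##...|.  b24=0 t=0,i=0
  #.###|.  b23=0 t=0,i=17
  #.##.|#  b22=1 t=1,i=14
  #.#.#|.  b21=0 t=2,i=11
  #.#..|.  b20=0 t=0,i=9
  #..##|#  b19=1 t=0,i=5
  #..#.|.  b18=0 t=2,i=20
  #...#|#  b17=1 t=0,i=1
  #....|#  b16=1 t=0,i=11
  .####|#  b15=1 t=0,i=18
  .###.|#  b14=1 t=1,i=11
  .##.#|#  b13=1 t=0,i=7
  .##..|.  b12=0 t=1,i=15
  .#.##|.  b11=0 t=0,i=16
  .#.#.|#  b10=1 t=2,i=10
  .#..#|#  b9=1 t=0,i=4
  .#...|#  b8=1 t=0,i=10
  ..###|.  b7=0 t=1,i=10
  ..##.|#  b6=1 t=0,i=6
  ..#.#|#  b5=1 t=0,i=15
  ..#..|.  b4=0 t=0,i=3
  ...##|.  b3=0 t=1,i=0
  ...#.|#  b2=1 t=0,i=2
  ....#|.  b1=0 t=0,i=13
  .....|#  b0=1 t=0,i=12
  bits 10001000010010111110011101100101 = 2286675813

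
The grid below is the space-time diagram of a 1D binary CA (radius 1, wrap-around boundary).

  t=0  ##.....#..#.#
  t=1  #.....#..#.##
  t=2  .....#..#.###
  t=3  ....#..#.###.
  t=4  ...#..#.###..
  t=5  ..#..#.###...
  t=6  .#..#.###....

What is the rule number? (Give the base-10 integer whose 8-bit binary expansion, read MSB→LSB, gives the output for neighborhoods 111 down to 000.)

170

  nb ###: next=#  (t=0,i=0, bit7=1)
  nb ##.: next=.  (t=0,i=1, bit6=0)
  nb #.#: next=#  (t=0,i=11, bit5=1)
  nb #..: next=.  (t=0,i=2, bit4=0)
  nb .##: next=#  (t=0,i=12, bit3=1)
  nb .#.: next=.  (t=0,i=7, bit2=0)
  nb ..#: next=#  (t=0,i=6, bit1=1)
  nb ...: next=.  (t=0,i=3, bit0=0)
  bits 10101010 = 170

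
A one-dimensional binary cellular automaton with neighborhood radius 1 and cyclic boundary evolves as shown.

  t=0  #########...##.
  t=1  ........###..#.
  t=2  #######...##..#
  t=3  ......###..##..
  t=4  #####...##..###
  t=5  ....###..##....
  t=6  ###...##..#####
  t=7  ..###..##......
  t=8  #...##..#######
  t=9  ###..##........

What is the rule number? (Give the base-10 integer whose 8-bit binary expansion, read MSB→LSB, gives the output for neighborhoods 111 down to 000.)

81

  [7] ### => .  t=0,i=1
  [6] ##. => #  t=0,i=8
  [5] #.# => .  t=0,i=14
  [4] #.. => #  t=0,i=9
  [3] .## => .  t=0,i=0
  [2] .#. => .  t=1,i=13
  [1] ..# => .  t=0,i=11
  [0] ... => #  t=0,i=10
  bits 01010001 = 81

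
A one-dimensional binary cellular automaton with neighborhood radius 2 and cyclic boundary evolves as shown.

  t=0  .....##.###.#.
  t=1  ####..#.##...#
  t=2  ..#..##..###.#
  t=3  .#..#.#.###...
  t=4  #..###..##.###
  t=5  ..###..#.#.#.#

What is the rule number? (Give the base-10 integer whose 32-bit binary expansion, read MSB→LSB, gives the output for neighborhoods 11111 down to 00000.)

1099920807

  ##### -> .   bit 31 = 0  t=1,i=1
  ####. -> #   bit 30 = 1  t=1,i=2
  ###.# -> .   bit 29 = 0  t=0,i=10
  ###.. -> .   bit 28 = 0  t=1,i=3
  ##.## -> .   bit 27 = 0  t=0,i=7
  ##.#. -> .   bit 26 = 0  t=0,i=11
  ##..# -> .   bit 25 = 0  t=1,i=4
  ##... -> #   bit 24 = 1  t=1,i=10
  #.### -> #   bit 23 = 1  t=0,i=8
  #.##. -> .   bit 22 = 0  t=1,i=8
  #.#.# -> .   bit 21 = 0  t=3,i=6
  #.#.. -> .   bit 20 = 0  t=0,i=12
  #..## -> #   bit 19 = 1  t=2,i=4
  #..#. -> #   bit 18 = 1  t=1,i=5
  #...# -> #   bit 17 = 1  t=1,i=11
  #.... -> #   bit 16 = 1  t=0,i=0
  .#### -> .   bit 15 = 0  t=1,i=0
  .###. -> #   bit 14 = 1  t=0,i=9
  .##.# -> #   bit 13 = 1  t=0,i=6
  .##.. -> #   bit 12 = 1  t=1,i=9
  .#.## -> .   bit 11 = 0  t=1,i=7
  .#.#. -> #   bit 10 = 1  t=3,i=5
  .#..# -> .   bit 9 = 0  t=2,i=0
  .#... -> #   bit 8 = 1  t=0,i=13
  ..### -> #   bit 7 = 1  t=1,i=13
  ..##. -> .   bit 6 = 0  t=0,i=5
  ..#.# -> #   bit 5 = 1  t=1,i=6
  ..#.. -> .   bit 4 = 0  t=2,i=2
  ...## -> .   bit 3 = 0  t=0,i=4
  ...#. -> #   bit 2 = 1  t=3,i=0
  ....# -> #   bit 1 = 1  t=0,i=3
  ..... -> #   bit 0 = 1  t=0,i=1
  bits 01000001100011110111010110100111 = 1099920807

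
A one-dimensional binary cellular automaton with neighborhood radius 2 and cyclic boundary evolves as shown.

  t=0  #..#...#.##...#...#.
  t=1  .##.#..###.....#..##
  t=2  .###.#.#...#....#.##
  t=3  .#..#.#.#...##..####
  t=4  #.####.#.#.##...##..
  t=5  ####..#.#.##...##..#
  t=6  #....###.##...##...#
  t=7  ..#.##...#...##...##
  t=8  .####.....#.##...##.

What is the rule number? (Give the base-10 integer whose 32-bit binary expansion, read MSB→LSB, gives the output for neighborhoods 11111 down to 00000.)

80064488

  nb #####: next=.  (t=5,i=1, bit31=0)
  nb ####.: next=.  (t=3,i=18, bit30=0)
  nb ###.#: next=.  (t=2,i=3, bit29=0)
  nb ###..: next=.  (t=1,i=9, bit28=0)
  nb ##.##: next=.  (t=1,i=0, bit27=0)
  nb ##.#.: next=#  (t=1,i=3, bit26=1)
  nb ##..#: next=.  (t=3,i=14, bit25=0)
  nb ##...: next=.  (t=0,i=11, bit24=0)
  nb #.###: next=#  (t=2,i=1, bit23=1)
  nb #.##.: next=#  (t=0,i=9, bit22=1)
  nb #.#.#: next=.  (t=2,i=5, bit21=0)
  nb #.#..: next=.  (t=0,i=0, bit20=0)
  nb #..##: next=.  (t=1,i=6, bit19=0)
  nb #..#.: next=#  (t=0,i=2, bit18=1)
  nb #...#: next=.  (t=0,i=5, bit17=0)
  nb #....: next=#  (t=1,i=11, bit16=1)
  nb .####: next=#  (t=3,i=17, bit15=1)
  nb .###.: next=.  (t=1,i=8, bit14=0)
  nb .##.#: next=#  (t=1,i=2, bit13=1)
  nb .##..: next=.  (t=0,i=10, bit12=0)
  nb .#.##: next=#  (t=0,i=8, bit11=1)
  nb .#.#.: next=#  (t=0,i=19, bit10=1)
  nb .#..#: next=#  (t=0,i=1, bit9=1)
  nb .#...: next=#  (t=0,i=4, bit8=1)
  nb ..###: next=#  (t=1,i=7, bit7=1)
  nb ..##.: next=#  (t=1,i=18, bit6=1)
  nb ..#.#: next=#  (t=0,i=7, bit5=1)
  nb ..#..: next=.  (t=0,i=3, bit4=0)
  nb ...##: next=#  (t=3,i=11, bit3=1)
  nb ...#.: next=.  (t=0,i=6, bit2=0)
  nb ....#: next=.  (t=1,i=13, bit1=0)
  nb .....: next=.  (t=1,i=12, bit0=0)
  bits 00000100110001011010111111101000 = 80064488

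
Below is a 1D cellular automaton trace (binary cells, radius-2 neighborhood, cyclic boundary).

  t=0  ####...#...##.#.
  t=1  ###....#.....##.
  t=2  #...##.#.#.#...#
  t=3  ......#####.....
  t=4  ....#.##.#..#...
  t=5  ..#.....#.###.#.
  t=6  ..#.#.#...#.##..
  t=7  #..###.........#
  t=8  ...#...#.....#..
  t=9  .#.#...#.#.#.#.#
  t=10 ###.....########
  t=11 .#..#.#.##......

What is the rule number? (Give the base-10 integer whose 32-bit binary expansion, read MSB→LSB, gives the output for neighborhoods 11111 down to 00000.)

1822787218

  [31] ##### => .  t=3,i=8
  [30] ####. => #  t=0,i=2
  [29] ###.# => #  t=5,i=12
  [28] ###.. => .  t=0,i=3
  [27] ##.## => #  t=1,i=15
  [26] ##.#. => #  t=0,i=13
  [25] ##..# => .  t=7,i=1
  [24] ##... => .  t=0,i=4
  [23] #.### => #  t=0,i=0
  [22] #.##. => .  t=4,i=6
  [21] #.#.# => #  t=0,i=14
  [20] #.#.. => .  t=2,i=11
  [19] #..## => .  t=7,i=2
  [18] #..#. => #  t=4,i=11
  [17] #...# => .  t=0,i=5
  [16] #.... => #  t=1,i=4
  [15] .#### => #  t=0,i=1
  [14] .###. => .  t=1,i=1
  [13] .##.# => .  t=0,i=12
  [12] .##.. => .  t=2,i=0
  [11] .#.## => .  t=0,i=15
  [10] .#.#. => #  t=2,i=8
  [9] .#..# => #  t=4,i=10
  [8] .#... => .  t=0,i=8
  [7] ..### => #  t=3,i=6
  [6] ..##. => .  t=0,i=11
  [5] ..#.# => .  t=4,i=4
  [4] ..#.. => #  t=0,i=7
  [3] ...## => .  t=0,i=10
  [2] ...#. => .  t=0,i=6
  [1] ....# => #  t=1,i=5
  [0] ..... => .  t=1,i=10
  bits 01101100101001011000011010010010 = 1822787218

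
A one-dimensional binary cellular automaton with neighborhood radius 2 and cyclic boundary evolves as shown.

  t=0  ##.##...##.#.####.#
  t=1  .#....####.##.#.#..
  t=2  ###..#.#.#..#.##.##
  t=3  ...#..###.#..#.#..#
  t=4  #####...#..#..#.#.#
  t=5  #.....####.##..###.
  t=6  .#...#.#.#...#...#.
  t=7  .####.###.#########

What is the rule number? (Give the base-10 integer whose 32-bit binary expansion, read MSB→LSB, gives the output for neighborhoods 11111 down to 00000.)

572698460

  [31] ##### => .  t=2,i=0
  [30] ####. => .  t=0,i=15
  [29] ###.# => #  t=0,i=1
  [28] ###.. => .  t=2,i=2
  [27] ##.## => .  t=0,i=2
  [26] ##.#. => .  t=0,i=10
  [25] ##..# => #  t=2,i=3
  [24] ##... => .  t=0,i=5
  [23] #.### => .  t=0,i=13
  [22] #.##. => .  t=0,i=3
  [21] #.#.# => #  t=0,i=11
  [20] #.#.. => .  t=1,i=16
  [19] #..## => .  t=3,i=5
  [18] #..#. => .  t=2,i=4
  [17] #...# => #  t=0,i=6
  [16] #.... => .  t=1,i=3
  [15] .#### => #  t=0,i=14
  [14] .###. => .  t=0,i=0
  [13] .##.# => #  t=0,i=9
  [12] .##.. => .  t=0,i=4
  [11] .#.## => #  t=0,i=12
  [10] .#.#. => #  t=1,i=15
  [9] .#..# => #  t=2,i=10
  [8] .#... => #  t=1,i=2
  [7] ..### => .  t=1,i=6
  [6] ..##. => #  t=0,i=8
  [5] ..#.# => .  t=2,i=5
  [4] ..#.. => #  t=1,i=1
  [3] ...## => #  t=0,i=7
  [2] ...#. => #  t=1,i=0
  [1] ....# => .  t=1,i=4
  [0] ..... => .  t=5,i=3
  bits 00100010001000101010111101011100 = 572698460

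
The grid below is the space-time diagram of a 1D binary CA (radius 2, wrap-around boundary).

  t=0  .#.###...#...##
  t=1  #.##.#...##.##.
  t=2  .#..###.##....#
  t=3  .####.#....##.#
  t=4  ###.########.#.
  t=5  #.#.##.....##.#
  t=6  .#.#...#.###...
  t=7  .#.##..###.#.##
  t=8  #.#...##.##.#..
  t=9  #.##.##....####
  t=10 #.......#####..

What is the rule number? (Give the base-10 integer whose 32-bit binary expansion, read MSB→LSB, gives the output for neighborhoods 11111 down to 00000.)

  [31] ##### => .  t=4,i=6
  [30] ####. => .  t=3,i=3
  [29] ###.# => #  t=2,i=6
  [28] ###.. => #  t=0,i=5
  [27] ##.## => .  t=1,i=11
  [26] ##.#. => #  t=0,i=0
  [25] ##..# => .  t=7,i=5
  [24] ##... => .  t=0,i=6
  [23] #.### => #  t=0,i=3
  [22] #.##. => .  t=1,i=2
  [21] #.#.# => .  t=0,i=1
  [20] #.#.. => #  t=1,i=5
  [19] #..## => #  t=2,i=3
  [18] #..#. => #  t=8,i=14
  [17] #...# => .  t=0,i=7
  [16] #.... => #  t=2,i=11
  [15] .#### => #  t=3,i=2
  [14] .###. => .  t=0,i=4
  [13] .##.# => .  t=0,i=14
  [12] .##.. => .  t=2,i=9
  [11] .#.## => #  t=0,i=2
  [10] .#.#. => .  t=2,i=0
  [9] .#..# => #  t=2,i=2
  [8] .#... => #  t=0,i=10
  [7] ..### => #  t=2,i=4
  [6] ..##. => #  t=0,i=13
  [5] ..#.# => #  t=2,i=14
  [4] ..#.. => #  t=0,i=9
  [3] ...## => #  t=0,i=12
  [2] ...#. => .  t=0,i=8
  [1] ....# => #  t=2,i=12
  [0] ..... => .  t=5,i=8
  bits 00110100100111011000101111111010 = 882740218

882740218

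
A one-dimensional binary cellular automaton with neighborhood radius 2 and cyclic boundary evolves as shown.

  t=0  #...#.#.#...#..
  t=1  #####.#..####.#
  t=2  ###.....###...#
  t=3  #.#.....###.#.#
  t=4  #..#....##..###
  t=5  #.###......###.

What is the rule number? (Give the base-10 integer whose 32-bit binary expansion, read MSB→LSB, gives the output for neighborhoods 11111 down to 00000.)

  #####|#  b31=1 t=1,i=1
  ####.|.  b30=0 t=1,i=3
  ###.#|.  b29=0 t=1,i=4
  ###..|#  b28=1 t=2,i=2
  ##.##|.  b27=0 t=1,i=13
  ##.#.|.  b26=0 t=1,i=5
  ##..#|.  b25=0 t=4,i=1
  ##...|.  b24=0 t=2,i=3
  #.###|#  b23=1 t=1,i=14
  #.##.|#  b22=1 t=3,i=14
  #.#.#|#  b21=1 t=0,i=6
  #.#..|.  b20=0 t=0,i=8
  #..##|#  b19=1 t=1,i=8
  #..#.|#  b18=1 t=0,i=14
  #...#|#  b17=1 t=0,i=2
  #....|.  b16=0 t=2,i=4
  .####|#  b15=1 t=1,i=0
  .###.|#  b14=1 t=2,i=9
  .##.#|#  b13=1 t=3,i=0
  .##..|.  b12=0 t=4,i=9
  .#.##|#  b11=1 t=3,i=13
  .#.#.|.  b10=0 t=0,i=5
  .#..#|.  b9=0 t=0,i=13
  .#...|#  b8=1 t=0,i=1
  ..###|#  b7=1 t=1,i=9
  ..##.|.  b6=0 t=4,i=8
  ..#.#|#  b5=1 t=0,i=4
  ..#..|#  b4=1 t=0,i=0
  ...##|.  b3=0 t=2,i=7
  ...#.|#  b2=1 t=0,i=3
  ....#|.  b1=0 t=2,i=6
  .....|.  b0=0 t=2,i=5
  bits 10010000111011101110100110110100 = 2431576500

2431576500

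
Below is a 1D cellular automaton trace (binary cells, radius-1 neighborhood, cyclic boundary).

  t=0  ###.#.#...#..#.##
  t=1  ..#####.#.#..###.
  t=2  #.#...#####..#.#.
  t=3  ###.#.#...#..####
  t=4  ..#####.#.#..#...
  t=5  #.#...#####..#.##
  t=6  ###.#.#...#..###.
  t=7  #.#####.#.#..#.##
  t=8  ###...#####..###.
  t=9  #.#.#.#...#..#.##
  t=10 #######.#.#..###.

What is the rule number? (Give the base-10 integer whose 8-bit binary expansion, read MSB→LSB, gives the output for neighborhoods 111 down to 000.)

109

  [7] ### => .  t=0,i=0
  [6] ##. => #  t=0,i=2
  [5] #.# => #  t=0,i=3
  [4] #.. => .  t=0,i=7
  [3] .## => #  t=0,i=15
  [2] .#. => #  t=0,i=4
  [1] ..# => .  t=0,i=9
  [0] ... => #  t=0,i=8
  bits 01101101 = 109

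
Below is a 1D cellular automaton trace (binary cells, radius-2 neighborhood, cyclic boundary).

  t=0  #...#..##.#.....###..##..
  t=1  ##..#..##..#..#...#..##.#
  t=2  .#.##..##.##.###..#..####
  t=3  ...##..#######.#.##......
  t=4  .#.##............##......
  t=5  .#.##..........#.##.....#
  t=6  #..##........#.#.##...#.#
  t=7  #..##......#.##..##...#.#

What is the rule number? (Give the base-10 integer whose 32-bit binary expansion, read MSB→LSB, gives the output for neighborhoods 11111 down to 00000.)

  [31] ##### => .  t=3,i=9
  [30] ####. => .  t=2,i=23
  [29] ###.# => .  t=2,i=24
  [28] ###.. => #  t=0,i=18
  [27] ##.## => #  t=1,i=23
  [26] ##.#. => .  t=0,i=9
  [25] ##..# => .  t=0,i=19
  [24] ##... => .  t=3,i=19
  [23] #.### => #  t=1,i=24
  [22] #.##. => #  t=2,i=3
  [21] #.#.# => .  t=2,i=1
  [20] #.#.. => .  t=0,i=10
  [19] #..## => .  t=0,i=6
  [18] #..#. => #  t=0,i=24
  [17] #...# => .  t=0,i=2
  [16] #.... => .  t=0,i=12
  [15] .#### => .  t=2,i=22
  [14] .###. => .  t=0,i=17
  [13] .##.# => #  t=0,i=8
  [12] .##.. => #  t=0,i=22
  [11] .#.## => .  t=2,i=2
  [10] .#.#. => #  t=5,i=0
  [9] .#..# => .  t=0,i=5
  [8] .#... => #  t=0,i=1
  [7] ..### => .  t=0,i=16
  [6] ..##. => #  t=0,i=7
  [5] ..#.# => #  t=4,i=1
  [4] ..#.. => #  t=0,i=0
  [3] ...## => .  t=0,i=15
  [2] ...#. => .  t=0,i=3
  [1] ....# => #  t=0,i=14
  [0] ..... => .  t=0,i=13
  bits 00011000110001000011010101110010 = 415511922

415511922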